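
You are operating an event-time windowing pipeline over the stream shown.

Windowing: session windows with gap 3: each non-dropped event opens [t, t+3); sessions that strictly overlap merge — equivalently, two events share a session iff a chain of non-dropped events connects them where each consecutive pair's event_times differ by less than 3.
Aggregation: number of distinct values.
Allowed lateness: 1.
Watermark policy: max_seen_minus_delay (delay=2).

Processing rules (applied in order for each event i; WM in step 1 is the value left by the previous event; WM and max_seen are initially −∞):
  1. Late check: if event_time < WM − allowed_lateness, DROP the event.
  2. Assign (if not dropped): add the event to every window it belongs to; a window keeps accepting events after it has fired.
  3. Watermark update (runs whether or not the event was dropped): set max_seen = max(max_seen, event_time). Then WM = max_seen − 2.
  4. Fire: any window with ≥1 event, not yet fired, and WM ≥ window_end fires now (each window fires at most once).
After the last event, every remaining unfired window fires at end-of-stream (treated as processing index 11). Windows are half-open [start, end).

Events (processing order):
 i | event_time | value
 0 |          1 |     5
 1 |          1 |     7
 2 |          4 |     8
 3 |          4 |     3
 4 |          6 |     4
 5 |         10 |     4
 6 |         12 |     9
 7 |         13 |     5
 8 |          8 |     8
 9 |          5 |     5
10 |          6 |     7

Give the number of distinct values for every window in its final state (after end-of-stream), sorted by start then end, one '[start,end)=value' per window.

i=0 t=1 v=5: → [1,4); WM=-1
i=1 t=1 v=7: → [1,4); WM=-1
i=2 t=4 v=8: → [4,7); WM=2
i=3 t=4 v=3: → [4,7); WM=2
i=4 t=6 v=4: → [4,9); WM=4
i=5 t=10 v=4: → [10,13); WM=8
i=6 t=12 v=9: → [10,15); WM=10
i=7 t=13 v=5: → [10,16); WM=11
i=8 t=8 v=8: DROP (t<11-1); WM=11
i=9 t=5 v=5: DROP (t<11-1); WM=11
i=10 t=6 v=7: DROP (t<11-1); WM=11

[1,4)=2 [4,9)=3 [10,16)=3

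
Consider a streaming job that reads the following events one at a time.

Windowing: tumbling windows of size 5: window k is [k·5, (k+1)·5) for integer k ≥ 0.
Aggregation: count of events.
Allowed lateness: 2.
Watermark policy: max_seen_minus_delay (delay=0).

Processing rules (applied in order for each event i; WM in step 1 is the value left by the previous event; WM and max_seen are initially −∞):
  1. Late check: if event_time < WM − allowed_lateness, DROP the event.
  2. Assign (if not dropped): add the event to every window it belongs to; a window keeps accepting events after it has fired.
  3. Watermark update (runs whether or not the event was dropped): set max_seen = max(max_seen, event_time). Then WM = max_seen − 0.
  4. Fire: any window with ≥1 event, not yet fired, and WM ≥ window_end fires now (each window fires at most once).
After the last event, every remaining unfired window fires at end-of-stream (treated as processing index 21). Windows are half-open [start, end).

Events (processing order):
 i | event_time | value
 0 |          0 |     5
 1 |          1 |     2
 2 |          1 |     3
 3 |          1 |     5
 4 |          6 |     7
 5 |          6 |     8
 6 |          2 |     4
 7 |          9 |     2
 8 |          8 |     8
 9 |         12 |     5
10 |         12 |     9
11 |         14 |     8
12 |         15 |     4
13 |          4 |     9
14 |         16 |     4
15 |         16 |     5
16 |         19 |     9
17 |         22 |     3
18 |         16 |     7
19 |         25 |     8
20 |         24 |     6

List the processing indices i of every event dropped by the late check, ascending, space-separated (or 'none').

6 13 18

i=0 t=0 v=5: → [0,5); WM=0
i=1 t=1 v=2: → [0,5); WM=1
i=2 t=1 v=3: → [0,5); WM=1
i=3 t=1 v=5: → [0,5); WM=1
i=4 t=6 v=7: → [5,10); WM=6; [0,5) fires=4
i=5 t=6 v=8: → [5,10); WM=6
i=6 t=2 v=4: DROP (t<6-2); WM=6
i=7 t=9 v=2: → [5,10); WM=9
i=8 t=8 v=8: → [5,10); WM=9
i=9 t=12 v=5: → [10,15); WM=12; [5,10) fires=4
i=10 t=12 v=9: → [10,15); WM=12
i=11 t=14 v=8: → [10,15); WM=14
i=12 t=15 v=4: → [15,20); WM=15; [10,15) fires=3
i=13 t=4 v=9: DROP (t<15-2); WM=15
i=14 t=16 v=4: → [15,20); WM=16
i=15 t=16 v=5: → [15,20); WM=16
i=16 t=19 v=9: → [15,20); WM=19
i=17 t=22 v=3: → [20,25); WM=22; [15,20) fires=4
i=18 t=16 v=7: DROP (t<22-2); WM=22
i=19 t=25 v=8: → [25,30); WM=25; [20,25) fires=1
i=20 t=24 v=6: → [20,25); WM=25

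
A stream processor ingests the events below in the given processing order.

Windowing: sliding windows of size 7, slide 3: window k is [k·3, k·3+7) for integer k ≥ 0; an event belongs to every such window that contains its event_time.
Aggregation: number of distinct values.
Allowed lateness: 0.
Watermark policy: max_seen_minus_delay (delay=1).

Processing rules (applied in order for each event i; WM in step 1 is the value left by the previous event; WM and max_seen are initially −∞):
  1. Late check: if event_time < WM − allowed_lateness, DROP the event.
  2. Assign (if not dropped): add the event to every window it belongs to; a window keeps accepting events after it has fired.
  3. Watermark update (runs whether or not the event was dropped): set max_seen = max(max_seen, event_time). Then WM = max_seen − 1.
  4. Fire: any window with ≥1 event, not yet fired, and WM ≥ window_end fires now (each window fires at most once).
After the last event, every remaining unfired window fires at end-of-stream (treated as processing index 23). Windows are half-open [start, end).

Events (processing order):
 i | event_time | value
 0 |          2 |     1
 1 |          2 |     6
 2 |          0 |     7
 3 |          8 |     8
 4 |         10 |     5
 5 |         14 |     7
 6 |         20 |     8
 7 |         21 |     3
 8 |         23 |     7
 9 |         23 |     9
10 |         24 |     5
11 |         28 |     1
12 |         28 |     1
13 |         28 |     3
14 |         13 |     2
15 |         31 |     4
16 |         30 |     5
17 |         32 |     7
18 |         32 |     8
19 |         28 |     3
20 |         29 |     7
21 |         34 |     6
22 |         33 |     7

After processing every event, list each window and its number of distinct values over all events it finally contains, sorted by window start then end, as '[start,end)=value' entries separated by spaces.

i=0 t=2 v=1: → [0,7); WM=1
i=1 t=2 v=6: → [0,7); WM=1
i=2 t=0 v=7: DROP (t<1-0); WM=1
i=3 t=8 v=8: → [6,13),[3,10); WM=7; [0,7) fires=2
i=4 t=10 v=5: → [9,16),[6,13); WM=9
i=5 t=14 v=7: → [12,19),[9,16); WM=13; [3,10) fires=1 [6,13) fires=2
i=6 t=20 v=8: → [18,25),[15,22); WM=19; [9,16) fires=2 [12,19) fires=1
i=7 t=21 v=3: → [21,28),[18,25),[15,22); WM=20
i=8 t=23 v=7: → [21,28),[18,25); WM=22; [15,22) fires=2
i=9 t=23 v=9: → [21,28),[18,25); WM=22
i=10 t=24 v=5: → [24,31),[21,28),[18,25); WM=23
i=11 t=28 v=1: → [27,34),[24,31); WM=27; [18,25) fires=5
i=12 t=28 v=1: → [27,34),[24,31); WM=27
i=13 t=28 v=3: → [27,34),[24,31); WM=27
i=14 t=13 v=2: DROP (t<27-0); WM=27
i=15 t=31 v=4: → [30,37),[27,34); WM=30; [21,28) fires=4
i=16 t=30 v=5: → [30,37),[27,34),[24,31); WM=30
i=17 t=32 v=7: → [30,37),[27,34); WM=31; [24,31) fires=3
i=18 t=32 v=8: → [30,37),[27,34); WM=31
i=19 t=28 v=3: DROP (t<31-0); WM=31
i=20 t=29 v=7: DROP (t<31-0); WM=31
i=21 t=34 v=6: → [33,40),[30,37); WM=33
i=22 t=33 v=7: → [33,40),[30,37),[27,34); WM=33

[0,7)=2 [3,10)=1 [6,13)=2 [9,16)=2 [12,19)=1 [15,22)=2 [18,25)=5 [21,28)=4 [24,31)=3 [27,34)=6 [30,37)=5 [33,40)=2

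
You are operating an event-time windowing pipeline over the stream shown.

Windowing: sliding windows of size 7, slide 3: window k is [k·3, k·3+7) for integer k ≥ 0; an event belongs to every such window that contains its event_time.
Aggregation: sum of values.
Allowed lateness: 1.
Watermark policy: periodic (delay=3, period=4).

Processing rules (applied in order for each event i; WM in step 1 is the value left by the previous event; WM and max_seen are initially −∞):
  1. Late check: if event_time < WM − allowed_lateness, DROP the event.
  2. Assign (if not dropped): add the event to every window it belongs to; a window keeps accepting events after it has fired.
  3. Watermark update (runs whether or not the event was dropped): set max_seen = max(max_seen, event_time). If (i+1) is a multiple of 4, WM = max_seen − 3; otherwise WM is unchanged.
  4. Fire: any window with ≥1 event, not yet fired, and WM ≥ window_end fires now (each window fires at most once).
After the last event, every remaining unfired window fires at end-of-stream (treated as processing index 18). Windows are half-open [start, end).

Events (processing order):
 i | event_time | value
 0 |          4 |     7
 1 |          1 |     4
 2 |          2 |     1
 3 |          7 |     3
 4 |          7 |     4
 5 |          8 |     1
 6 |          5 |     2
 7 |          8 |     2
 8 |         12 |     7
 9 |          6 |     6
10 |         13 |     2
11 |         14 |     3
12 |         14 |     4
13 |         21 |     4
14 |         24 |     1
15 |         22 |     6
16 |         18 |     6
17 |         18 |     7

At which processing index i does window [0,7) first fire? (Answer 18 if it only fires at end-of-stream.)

i=0 t=4 v=7: → [3,10),[0,7); WM=−∞
i=1 t=1 v=4: → [0,7); WM=−∞
i=2 t=2 v=1: → [0,7); WM=−∞
i=3 t=7 v=3: → [6,13),[3,10); WM=4
i=4 t=7 v=4: → [6,13),[3,10); WM=4
i=5 t=8 v=1: → [6,13),[3,10); WM=4
i=6 t=5 v=2: → [3,10),[0,7); WM=4
i=7 t=8 v=2: → [6,13),[3,10); WM=5
i=8 t=12 v=7: → [12,19),[9,16),[6,13); WM=5
i=9 t=6 v=6: → [6,13),[3,10),[0,7); WM=5
i=10 t=13 v=2: → [12,19),[9,16); WM=5
i=11 t=14 v=3: → [12,19),[9,16); WM=11; [0,7) fires=20 [3,10) fires=25
i=12 t=14 v=4: → [12,19),[9,16); WM=11
i=13 t=21 v=4: → [21,28),[18,25),[15,22); WM=11
i=14 t=24 v=1: → [24,31),[21,28),[18,25); WM=11
i=15 t=22 v=6: → [21,28),[18,25); WM=21; [6,13) fires=23 [9,16) fires=16 [12,19) fires=16
i=16 t=18 v=6: DROP (t<21-1); WM=21
i=17 t=18 v=7: DROP (t<21-1); WM=21

11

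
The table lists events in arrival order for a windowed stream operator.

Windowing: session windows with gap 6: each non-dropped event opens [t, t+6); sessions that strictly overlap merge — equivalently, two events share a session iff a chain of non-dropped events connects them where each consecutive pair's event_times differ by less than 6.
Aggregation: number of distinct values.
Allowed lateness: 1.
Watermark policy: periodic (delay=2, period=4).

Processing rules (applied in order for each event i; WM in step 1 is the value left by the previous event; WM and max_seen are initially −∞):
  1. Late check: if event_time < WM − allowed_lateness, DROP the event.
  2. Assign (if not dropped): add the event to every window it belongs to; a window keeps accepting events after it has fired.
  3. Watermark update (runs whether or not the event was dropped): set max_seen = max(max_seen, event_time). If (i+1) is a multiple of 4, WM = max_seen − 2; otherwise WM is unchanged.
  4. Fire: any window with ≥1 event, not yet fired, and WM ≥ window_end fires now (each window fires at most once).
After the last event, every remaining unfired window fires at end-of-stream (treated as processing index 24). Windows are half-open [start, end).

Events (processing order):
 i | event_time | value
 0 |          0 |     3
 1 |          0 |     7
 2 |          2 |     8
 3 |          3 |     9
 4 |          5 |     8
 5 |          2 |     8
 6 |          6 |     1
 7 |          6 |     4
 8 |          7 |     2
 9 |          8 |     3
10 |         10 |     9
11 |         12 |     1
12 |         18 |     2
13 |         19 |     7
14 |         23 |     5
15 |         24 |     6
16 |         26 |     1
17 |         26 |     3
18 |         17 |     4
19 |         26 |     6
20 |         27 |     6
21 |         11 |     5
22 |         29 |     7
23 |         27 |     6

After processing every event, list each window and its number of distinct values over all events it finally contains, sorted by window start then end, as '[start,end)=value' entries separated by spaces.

[0,18)=7 [18,35)=6

i=0 t=0 v=3: → [0,6); WM=−∞
i=1 t=0 v=7: → [0,6); WM=−∞
i=2 t=2 v=8: → [0,8); WM=−∞
i=3 t=3 v=9: → [0,9); WM=1
i=4 t=5 v=8: → [0,11); WM=1
i=5 t=2 v=8: → [0,11); WM=1
i=6 t=6 v=1: → [0,12); WM=1
i=7 t=6 v=4: → [0,12); WM=4
i=8 t=7 v=2: → [0,13); WM=4
i=9 t=8 v=3: → [0,14); WM=4
i=10 t=10 v=9: → [0,16); WM=4
i=11 t=12 v=1: → [0,18); WM=10
i=12 t=18 v=2: → [18,24); WM=10
i=13 t=19 v=7: → [18,25); WM=10
i=14 t=23 v=5: → [18,29); WM=10
i=15 t=24 v=6: → [18,30); WM=22
i=16 t=26 v=1: → [18,32); WM=22
i=17 t=26 v=3: → [18,32); WM=22
i=18 t=17 v=4: DROP (t<22-1); WM=22
i=19 t=26 v=6: → [18,32); WM=24
i=20 t=27 v=6: → [18,33); WM=24
i=21 t=11 v=5: DROP (t<24-1); WM=24
i=22 t=29 v=7: → [18,35); WM=24
i=23 t=27 v=6: → [18,35); WM=27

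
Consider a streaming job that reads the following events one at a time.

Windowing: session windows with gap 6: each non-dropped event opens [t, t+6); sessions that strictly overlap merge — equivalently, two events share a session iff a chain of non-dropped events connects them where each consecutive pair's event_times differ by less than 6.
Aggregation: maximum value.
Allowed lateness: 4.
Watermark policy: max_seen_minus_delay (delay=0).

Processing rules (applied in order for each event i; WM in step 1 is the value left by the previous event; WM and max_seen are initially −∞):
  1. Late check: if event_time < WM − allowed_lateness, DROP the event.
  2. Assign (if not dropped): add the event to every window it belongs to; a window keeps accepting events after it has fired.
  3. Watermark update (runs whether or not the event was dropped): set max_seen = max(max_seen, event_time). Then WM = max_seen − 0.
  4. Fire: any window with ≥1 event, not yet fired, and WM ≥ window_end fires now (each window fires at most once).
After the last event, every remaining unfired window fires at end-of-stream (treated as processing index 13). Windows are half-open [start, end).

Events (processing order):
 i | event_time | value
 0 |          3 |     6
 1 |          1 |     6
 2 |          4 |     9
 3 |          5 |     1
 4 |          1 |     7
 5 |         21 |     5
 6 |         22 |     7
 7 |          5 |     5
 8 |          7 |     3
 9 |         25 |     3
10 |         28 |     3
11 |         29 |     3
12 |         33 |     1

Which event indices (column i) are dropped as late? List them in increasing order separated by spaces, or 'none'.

i=0 t=3 v=6: → [3,9); WM=3
i=1 t=1 v=6: → [1,9); WM=3
i=2 t=4 v=9: → [1,10); WM=4
i=3 t=5 v=1: → [1,11); WM=5
i=4 t=1 v=7: → [1,11); WM=5
i=5 t=21 v=5: → [21,27); WM=21
i=6 t=22 v=7: → [21,28); WM=22
i=7 t=5 v=5: DROP (t<22-4); WM=22
i=8 t=7 v=3: DROP (t<22-4); WM=22
i=9 t=25 v=3: → [21,31); WM=25
i=10 t=28 v=3: → [21,34); WM=28
i=11 t=29 v=3: → [21,35); WM=29
i=12 t=33 v=1: → [21,39); WM=33

7 8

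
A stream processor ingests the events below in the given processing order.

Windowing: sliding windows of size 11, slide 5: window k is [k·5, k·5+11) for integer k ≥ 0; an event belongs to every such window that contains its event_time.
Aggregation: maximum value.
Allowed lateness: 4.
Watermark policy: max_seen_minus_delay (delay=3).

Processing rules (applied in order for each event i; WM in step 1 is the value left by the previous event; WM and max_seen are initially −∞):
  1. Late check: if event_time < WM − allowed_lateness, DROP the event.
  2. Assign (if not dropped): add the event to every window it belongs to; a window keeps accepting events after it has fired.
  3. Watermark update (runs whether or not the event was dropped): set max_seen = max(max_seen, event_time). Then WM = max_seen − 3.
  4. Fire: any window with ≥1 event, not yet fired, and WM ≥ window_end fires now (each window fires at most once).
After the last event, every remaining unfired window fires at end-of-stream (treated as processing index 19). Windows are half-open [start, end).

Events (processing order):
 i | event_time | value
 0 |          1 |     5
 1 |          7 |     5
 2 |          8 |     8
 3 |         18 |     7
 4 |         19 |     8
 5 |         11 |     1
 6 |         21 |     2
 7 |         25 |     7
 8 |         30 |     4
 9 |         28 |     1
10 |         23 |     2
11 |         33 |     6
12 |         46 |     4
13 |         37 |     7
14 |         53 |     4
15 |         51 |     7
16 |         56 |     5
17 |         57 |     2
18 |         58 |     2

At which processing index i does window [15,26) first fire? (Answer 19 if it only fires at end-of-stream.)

i=0 t=1 v=5: → [0,11); WM=-2
i=1 t=7 v=5: → [5,16),[0,11); WM=4
i=2 t=8 v=8: → [5,16),[0,11); WM=5
i=3 t=18 v=7: → [15,26),[10,21); WM=15; [0,11) fires=8
i=4 t=19 v=8: → [15,26),[10,21); WM=16; [5,16) fires=8
i=5 t=11 v=1: DROP (t<16-4); WM=16
i=6 t=21 v=2: → [20,31),[15,26); WM=18
i=7 t=25 v=7: → [25,36),[20,31),[15,26); WM=22; [10,21) fires=8
i=8 t=30 v=4: → [30,41),[25,36),[20,31); WM=27; [15,26) fires=8
i=9 t=28 v=1: → [25,36),[20,31); WM=27
i=10 t=23 v=2: → [20,31),[15,26); WM=27
i=11 t=33 v=6: → [30,41),[25,36); WM=30
i=12 t=46 v=4: → [45,56),[40,51); WM=43; [20,31) fires=7 [25,36) fires=7 [30,41) fires=6
i=13 t=37 v=7: DROP (t<43-4); WM=43
i=14 t=53 v=4: → [50,61),[45,56); WM=50
i=15 t=51 v=7: → [50,61),[45,56); WM=50
i=16 t=56 v=5: → [55,66),[50,61); WM=53; [40,51) fires=4
i=17 t=57 v=2: → [55,66),[50,61); WM=54
i=18 t=58 v=2: → [55,66),[50,61); WM=55

8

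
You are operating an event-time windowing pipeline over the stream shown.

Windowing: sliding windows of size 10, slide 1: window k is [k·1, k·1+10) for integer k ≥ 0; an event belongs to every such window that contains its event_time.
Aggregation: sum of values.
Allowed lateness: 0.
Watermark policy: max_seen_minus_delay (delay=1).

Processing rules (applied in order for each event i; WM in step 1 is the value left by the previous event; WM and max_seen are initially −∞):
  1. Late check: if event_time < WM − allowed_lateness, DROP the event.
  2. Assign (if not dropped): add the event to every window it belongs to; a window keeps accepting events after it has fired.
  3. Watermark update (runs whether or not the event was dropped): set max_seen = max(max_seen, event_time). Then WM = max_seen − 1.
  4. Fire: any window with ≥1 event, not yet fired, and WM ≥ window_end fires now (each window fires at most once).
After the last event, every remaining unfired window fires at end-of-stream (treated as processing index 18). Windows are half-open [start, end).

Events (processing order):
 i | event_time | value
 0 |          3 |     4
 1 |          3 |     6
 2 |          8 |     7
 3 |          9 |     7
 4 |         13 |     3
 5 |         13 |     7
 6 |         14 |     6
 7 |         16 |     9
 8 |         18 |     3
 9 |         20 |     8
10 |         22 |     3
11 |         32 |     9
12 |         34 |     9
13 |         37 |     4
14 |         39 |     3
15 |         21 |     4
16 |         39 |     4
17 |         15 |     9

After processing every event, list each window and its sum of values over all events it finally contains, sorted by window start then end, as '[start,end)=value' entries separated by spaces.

[0,10)=24 [1,11)=24 [2,12)=24 [3,13)=24 [4,14)=24 [5,15)=30 [6,16)=30 [7,17)=39 [8,18)=39 [9,19)=35 [10,20)=28 [11,21)=36 [12,22)=36 [13,23)=39 [14,24)=29 [15,25)=23 [16,26)=23 [17,27)=14 [18,28)=14 [19,29)=11 [20,30)=11 [21,31)=3 [22,32)=3 [23,33)=9 [24,34)=9 [25,35)=18 [26,36)=18 [27,37)=18 [28,38)=22 [29,39)=22 [30,40)=29 [31,41)=29 [32,42)=29 [33,43)=20 [34,44)=20 [35,45)=11 [36,46)=11 [37,47)=11 [38,48)=7 [39,49)=7

i=0 t=3 v=4: → [3,13),[2,12),[1,11),[0,10); WM=2
i=1 t=3 v=6: → [3,13),[2,12),[1,11),[0,10); WM=2
i=2 t=8 v=7: → [8,18),[7,17),[6,16),[5,15),[4,14),[3,13),[2,12),[1,11),[0,10); WM=7
i=3 t=9 v=7: → [9,19),[8,18),[7,17),[6,16),[5,15),[4,14),[3,13),[2,12),[1,11),[0,10); WM=8
i=4 t=13 v=3: → [13,23),[12,22),[11,21),[10,20),[9,19),[8,18),[7,17),[6,16),[5,15),[4,14); WM=12; [0,10) fires=24 [1,11) fires=24 [2,12) fires=24
i=5 t=13 v=7: → [13,23),[12,22),[11,21),[10,20),[9,19),[8,18),[7,17),[6,16),[5,15),[4,14); WM=12
i=6 t=14 v=6: → [14,24),[13,23),[12,22),[11,21),[10,20),[9,19),[8,18),[7,17),[6,16),[5,15); WM=13; [3,13) fires=24
i=7 t=16 v=9: → [16,26),[15,25),[14,24),[13,23),[12,22),[11,21),[10,20),[9,19),[8,18),[7,17); WM=15; [4,14) fires=24 [5,15) fires=30
i=8 t=18 v=3: → [18,28),[17,27),[16,26),[15,25),[14,24),[13,23),[12,22),[11,21),[10,20),[9,19); WM=17; [6,16) fires=30 [7,17) fires=39
i=9 t=20 v=8: → [20,30),[19,29),[18,28),[17,27),[16,26),[15,25),[14,24),[13,23),[12,22),[11,21); WM=19; [8,18) fires=39 [9,19) fires=35
i=10 t=22 v=3: → [22,32),[21,31),[20,30),[19,29),[18,28),[17,27),[16,26),[15,25),[14,24),[13,23); WM=21; [10,20) fires=28 [11,21) fires=36
i=11 t=32 v=9: → [32,42),[31,41),[30,40),[29,39),[28,38),[27,37),[26,36),[25,35),[24,34),[23,33); WM=31; [12,22) fires=36 [13,23) fires=39 [14,24) fires=29 [15,25) fires=23 [16,26) fires=23 [17,27) fires=14 [18,28) fires=14 [19,29) fires=11 [20,30) fires=11 [21,31) fires=3
i=12 t=34 v=9: → [34,44),[33,43),[32,42),[31,41),[30,40),[29,39),[28,38),[27,37),[26,36),[25,35); WM=33; [22,32) fires=3 [23,33) fires=9
i=13 t=37 v=4: → [37,47),[36,46),[35,45),[34,44),[33,43),[32,42),[31,41),[30,40),[29,39),[28,38); WM=36; [24,34) fires=9 [25,35) fires=18 [26,36) fires=18
i=14 t=39 v=3: → [39,49),[38,48),[37,47),[36,46),[35,45),[34,44),[33,43),[32,42),[31,41),[30,40); WM=38; [27,37) fires=18 [28,38) fires=22
i=15 t=21 v=4: DROP (t<38-0); WM=38
i=16 t=39 v=4: → [39,49),[38,48),[37,47),[36,46),[35,45),[34,44),[33,43),[32,42),[31,41),[30,40); WM=38
i=17 t=15 v=9: DROP (t<38-0); WM=38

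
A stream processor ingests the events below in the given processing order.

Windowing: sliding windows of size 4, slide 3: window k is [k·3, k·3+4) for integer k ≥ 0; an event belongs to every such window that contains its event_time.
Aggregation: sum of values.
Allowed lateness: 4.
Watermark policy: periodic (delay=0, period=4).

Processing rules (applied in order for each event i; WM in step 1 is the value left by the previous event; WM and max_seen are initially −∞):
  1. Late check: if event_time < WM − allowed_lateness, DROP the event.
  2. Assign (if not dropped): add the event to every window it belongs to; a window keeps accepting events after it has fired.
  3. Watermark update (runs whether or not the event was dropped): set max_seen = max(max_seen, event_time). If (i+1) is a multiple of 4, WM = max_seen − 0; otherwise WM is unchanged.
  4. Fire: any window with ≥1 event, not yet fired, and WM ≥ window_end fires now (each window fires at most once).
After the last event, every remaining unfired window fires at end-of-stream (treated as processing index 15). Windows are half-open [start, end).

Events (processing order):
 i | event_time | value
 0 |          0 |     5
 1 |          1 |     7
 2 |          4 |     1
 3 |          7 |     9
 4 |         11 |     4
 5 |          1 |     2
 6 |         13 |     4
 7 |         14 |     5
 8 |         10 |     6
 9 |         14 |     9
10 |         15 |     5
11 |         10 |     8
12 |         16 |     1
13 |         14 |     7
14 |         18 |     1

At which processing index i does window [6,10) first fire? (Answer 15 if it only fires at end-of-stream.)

i=0 t=0 v=5: → [0,4); WM=−∞
i=1 t=1 v=7: → [0,4); WM=−∞
i=2 t=4 v=1: → [3,7); WM=−∞
i=3 t=7 v=9: → [6,10); WM=7; [0,4) fires=12 [3,7) fires=1
i=4 t=11 v=4: → [9,13); WM=7
i=5 t=1 v=2: DROP (t<7-4); WM=7
i=6 t=13 v=4: → [12,16); WM=7
i=7 t=14 v=5: → [12,16); WM=14; [6,10) fires=9 [9,13) fires=4
i=8 t=10 v=6: → [9,13); WM=14
i=9 t=14 v=9: → [12,16); WM=14
i=10 t=15 v=5: → [15,19),[12,16); WM=14
i=11 t=10 v=8: → [9,13); WM=15
i=12 t=16 v=1: → [15,19); WM=15
i=13 t=14 v=7: → [12,16); WM=15
i=14 t=18 v=1: → [18,22),[15,19); WM=15

7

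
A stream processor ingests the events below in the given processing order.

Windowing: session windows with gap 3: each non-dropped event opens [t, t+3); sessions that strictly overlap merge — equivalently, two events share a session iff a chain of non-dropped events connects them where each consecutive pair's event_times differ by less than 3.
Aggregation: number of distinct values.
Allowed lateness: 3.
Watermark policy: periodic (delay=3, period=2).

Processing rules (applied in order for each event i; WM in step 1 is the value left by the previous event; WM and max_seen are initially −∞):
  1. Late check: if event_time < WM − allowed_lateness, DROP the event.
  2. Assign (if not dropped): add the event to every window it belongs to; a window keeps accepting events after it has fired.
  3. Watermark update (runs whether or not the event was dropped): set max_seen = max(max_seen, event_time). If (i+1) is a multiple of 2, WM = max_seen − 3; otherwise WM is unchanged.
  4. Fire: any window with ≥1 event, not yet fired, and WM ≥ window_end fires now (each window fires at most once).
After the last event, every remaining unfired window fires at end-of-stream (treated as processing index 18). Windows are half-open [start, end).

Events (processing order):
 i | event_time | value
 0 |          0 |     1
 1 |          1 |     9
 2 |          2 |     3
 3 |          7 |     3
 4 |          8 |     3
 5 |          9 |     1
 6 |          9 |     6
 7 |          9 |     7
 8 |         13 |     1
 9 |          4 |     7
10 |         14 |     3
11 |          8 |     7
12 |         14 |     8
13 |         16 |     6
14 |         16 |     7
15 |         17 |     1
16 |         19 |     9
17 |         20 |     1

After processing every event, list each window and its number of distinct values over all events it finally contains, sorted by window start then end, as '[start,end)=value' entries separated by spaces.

i=0 t=0 v=1: → [0,3); WM=−∞
i=1 t=1 v=9: → [0,4); WM=-2
i=2 t=2 v=3: → [0,5); WM=-2
i=3 t=7 v=3: → [7,10); WM=4
i=4 t=8 v=3: → [7,11); WM=4
i=5 t=9 v=1: → [7,12); WM=6
i=6 t=9 v=6: → [7,12); WM=6
i=7 t=9 v=7: → [7,12); WM=6
i=8 t=13 v=1: → [13,16); WM=6
i=9 t=4 v=7: → [0,7); WM=10
i=10 t=14 v=3: → [13,17); WM=10
i=11 t=8 v=7: → [7,12); WM=11
i=12 t=14 v=8: → [13,17); WM=11
i=13 t=16 v=6: → [13,19); WM=13
i=14 t=16 v=7: → [13,19); WM=13
i=15 t=17 v=1: → [13,20); WM=14
i=16 t=19 v=9: → [13,22); WM=14
i=17 t=20 v=1: → [13,23); WM=17

[0,7)=4 [7,12)=4 [13,23)=6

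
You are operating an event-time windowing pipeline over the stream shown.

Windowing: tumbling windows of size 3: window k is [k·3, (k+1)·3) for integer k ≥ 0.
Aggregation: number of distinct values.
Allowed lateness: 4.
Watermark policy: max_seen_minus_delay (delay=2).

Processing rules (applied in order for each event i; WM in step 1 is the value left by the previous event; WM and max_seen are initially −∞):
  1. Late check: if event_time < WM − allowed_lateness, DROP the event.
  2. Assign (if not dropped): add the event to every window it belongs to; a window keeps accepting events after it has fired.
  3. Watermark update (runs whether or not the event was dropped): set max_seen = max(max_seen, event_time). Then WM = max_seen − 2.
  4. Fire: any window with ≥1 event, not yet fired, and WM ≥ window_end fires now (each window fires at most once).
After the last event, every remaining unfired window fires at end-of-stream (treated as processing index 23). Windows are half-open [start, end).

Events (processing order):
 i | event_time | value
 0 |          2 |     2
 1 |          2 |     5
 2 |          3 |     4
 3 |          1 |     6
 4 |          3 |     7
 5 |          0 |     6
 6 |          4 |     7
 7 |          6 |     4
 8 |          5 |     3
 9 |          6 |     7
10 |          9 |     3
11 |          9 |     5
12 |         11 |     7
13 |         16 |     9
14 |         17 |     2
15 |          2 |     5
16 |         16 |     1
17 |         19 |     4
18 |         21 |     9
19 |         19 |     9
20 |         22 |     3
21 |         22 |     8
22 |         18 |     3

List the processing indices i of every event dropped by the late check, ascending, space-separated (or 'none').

i=0 t=2 v=2: → [0,3); WM=0
i=1 t=2 v=5: → [0,3); WM=0
i=2 t=3 v=4: → [3,6); WM=1
i=3 t=1 v=6: → [0,3); WM=1
i=4 t=3 v=7: → [3,6); WM=1
i=5 t=0 v=6: → [0,3); WM=1
i=6 t=4 v=7: → [3,6); WM=2
i=7 t=6 v=4: → [6,9); WM=4; [0,3) fires=3
i=8 t=5 v=3: → [3,6); WM=4
i=9 t=6 v=7: → [6,9); WM=4
i=10 t=9 v=3: → [9,12); WM=7; [3,6) fires=3
i=11 t=9 v=5: → [9,12); WM=7
i=12 t=11 v=7: → [9,12); WM=9; [6,9) fires=2
i=13 t=16 v=9: → [15,18); WM=14; [9,12) fires=3
i=14 t=17 v=2: → [15,18); WM=15
i=15 t=2 v=5: DROP (t<15-4); WM=15
i=16 t=16 v=1: → [15,18); WM=15
i=17 t=19 v=4: → [18,21); WM=17
i=18 t=21 v=9: → [21,24); WM=19; [15,18) fires=3
i=19 t=19 v=9: → [18,21); WM=19
i=20 t=22 v=3: → [21,24); WM=20
i=21 t=22 v=8: → [21,24); WM=20
i=22 t=18 v=3: → [18,21); WM=20

15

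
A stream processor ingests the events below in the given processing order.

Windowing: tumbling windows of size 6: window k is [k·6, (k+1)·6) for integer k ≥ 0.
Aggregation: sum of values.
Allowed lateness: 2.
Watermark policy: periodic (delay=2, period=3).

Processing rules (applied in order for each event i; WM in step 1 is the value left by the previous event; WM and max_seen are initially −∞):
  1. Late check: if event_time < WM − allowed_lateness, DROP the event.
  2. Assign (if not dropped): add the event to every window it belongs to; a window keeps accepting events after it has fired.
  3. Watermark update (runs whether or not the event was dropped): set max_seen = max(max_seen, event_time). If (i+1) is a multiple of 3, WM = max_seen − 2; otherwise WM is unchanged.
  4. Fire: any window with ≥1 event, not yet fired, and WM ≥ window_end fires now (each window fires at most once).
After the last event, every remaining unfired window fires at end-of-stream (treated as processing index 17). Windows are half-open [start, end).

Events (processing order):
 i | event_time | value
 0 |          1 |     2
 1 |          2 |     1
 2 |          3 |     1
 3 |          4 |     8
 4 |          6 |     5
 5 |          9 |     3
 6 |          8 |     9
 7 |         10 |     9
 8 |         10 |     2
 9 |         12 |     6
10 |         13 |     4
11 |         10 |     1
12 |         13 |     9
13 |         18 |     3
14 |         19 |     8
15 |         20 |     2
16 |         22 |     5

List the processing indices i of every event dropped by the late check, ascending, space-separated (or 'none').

none

i=0 t=1 v=2: → [0,6); WM=−∞
i=1 t=2 v=1: → [0,6); WM=−∞
i=2 t=3 v=1: → [0,6); WM=1
i=3 t=4 v=8: → [0,6); WM=1
i=4 t=6 v=5: → [6,12); WM=1
i=5 t=9 v=3: → [6,12); WM=7; [0,6) fires=12
i=6 t=8 v=9: → [6,12); WM=7
i=7 t=10 v=9: → [6,12); WM=7
i=8 t=10 v=2: → [6,12); WM=8
i=9 t=12 v=6: → [12,18); WM=8
i=10 t=13 v=4: → [12,18); WM=8
i=11 t=10 v=1: → [6,12); WM=11
i=12 t=13 v=9: → [12,18); WM=11
i=13 t=18 v=3: → [18,24); WM=11
i=14 t=19 v=8: → [18,24); WM=17; [6,12) fires=29
i=15 t=20 v=2: → [18,24); WM=17
i=16 t=22 v=5: → [18,24); WM=17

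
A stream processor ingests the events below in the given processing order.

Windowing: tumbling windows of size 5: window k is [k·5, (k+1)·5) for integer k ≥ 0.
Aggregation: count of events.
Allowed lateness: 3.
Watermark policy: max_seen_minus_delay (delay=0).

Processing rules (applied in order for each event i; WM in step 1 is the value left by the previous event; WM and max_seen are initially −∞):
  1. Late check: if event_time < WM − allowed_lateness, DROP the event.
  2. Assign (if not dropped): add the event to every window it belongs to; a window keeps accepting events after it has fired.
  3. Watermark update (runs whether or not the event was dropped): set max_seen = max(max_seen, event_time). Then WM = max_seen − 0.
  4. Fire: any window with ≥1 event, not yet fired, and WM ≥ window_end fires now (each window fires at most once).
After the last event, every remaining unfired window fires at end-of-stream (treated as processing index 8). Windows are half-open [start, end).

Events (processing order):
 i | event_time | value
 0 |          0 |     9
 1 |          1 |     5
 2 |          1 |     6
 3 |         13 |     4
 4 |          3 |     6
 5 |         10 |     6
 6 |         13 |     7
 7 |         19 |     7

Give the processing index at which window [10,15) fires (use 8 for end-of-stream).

7

i=0 t=0 v=9: → [0,5); WM=0
i=1 t=1 v=5: → [0,5); WM=1
i=2 t=1 v=6: → [0,5); WM=1
i=3 t=13 v=4: → [10,15); WM=13; [0,5) fires=3
i=4 t=3 v=6: DROP (t<13-3); WM=13
i=5 t=10 v=6: → [10,15); WM=13
i=6 t=13 v=7: → [10,15); WM=13
i=7 t=19 v=7: → [15,20); WM=19; [10,15) fires=3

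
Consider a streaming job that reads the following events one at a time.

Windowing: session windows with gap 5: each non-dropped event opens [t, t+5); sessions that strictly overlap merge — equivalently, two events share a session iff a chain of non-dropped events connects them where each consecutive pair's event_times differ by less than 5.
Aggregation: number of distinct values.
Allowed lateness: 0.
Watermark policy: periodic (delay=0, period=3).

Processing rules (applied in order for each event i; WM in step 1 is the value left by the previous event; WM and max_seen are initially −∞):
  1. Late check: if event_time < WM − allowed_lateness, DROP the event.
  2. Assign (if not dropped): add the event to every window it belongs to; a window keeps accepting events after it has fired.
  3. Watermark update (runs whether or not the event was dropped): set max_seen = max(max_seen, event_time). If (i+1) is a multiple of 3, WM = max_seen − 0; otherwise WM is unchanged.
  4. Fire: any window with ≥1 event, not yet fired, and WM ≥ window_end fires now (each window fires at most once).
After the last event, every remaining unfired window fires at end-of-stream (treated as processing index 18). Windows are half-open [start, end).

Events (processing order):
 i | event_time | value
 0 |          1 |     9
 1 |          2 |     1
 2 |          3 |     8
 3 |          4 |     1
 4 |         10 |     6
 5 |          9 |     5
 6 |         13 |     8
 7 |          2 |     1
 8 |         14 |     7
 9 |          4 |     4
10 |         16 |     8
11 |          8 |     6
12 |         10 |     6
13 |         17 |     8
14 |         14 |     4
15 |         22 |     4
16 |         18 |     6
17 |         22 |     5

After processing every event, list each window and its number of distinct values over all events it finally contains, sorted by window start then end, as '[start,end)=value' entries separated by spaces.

[1,9)=3 [9,27)=5

i=0 t=1 v=9: → [1,6); WM=−∞
i=1 t=2 v=1: → [1,7); WM=−∞
i=2 t=3 v=8: → [1,8); WM=3
i=3 t=4 v=1: → [1,9); WM=3
i=4 t=10 v=6: → [10,15); WM=3
i=5 t=9 v=5: → [9,15); WM=10
i=6 t=13 v=8: → [9,18); WM=10
i=7 t=2 v=1: DROP (t<10-0); WM=10
i=8 t=14 v=7: → [9,19); WM=14
i=9 t=4 v=4: DROP (t<14-0); WM=14
i=10 t=16 v=8: → [9,21); WM=14
i=11 t=8 v=6: DROP (t<14-0); WM=16
i=12 t=10 v=6: DROP (t<16-0); WM=16
i=13 t=17 v=8: → [9,22); WM=16
i=14 t=14 v=4: DROP (t<16-0); WM=17
i=15 t=22 v=4: → [22,27); WM=17
i=16 t=18 v=6: → [9,27); WM=17
i=17 t=22 v=5: → [9,27); WM=22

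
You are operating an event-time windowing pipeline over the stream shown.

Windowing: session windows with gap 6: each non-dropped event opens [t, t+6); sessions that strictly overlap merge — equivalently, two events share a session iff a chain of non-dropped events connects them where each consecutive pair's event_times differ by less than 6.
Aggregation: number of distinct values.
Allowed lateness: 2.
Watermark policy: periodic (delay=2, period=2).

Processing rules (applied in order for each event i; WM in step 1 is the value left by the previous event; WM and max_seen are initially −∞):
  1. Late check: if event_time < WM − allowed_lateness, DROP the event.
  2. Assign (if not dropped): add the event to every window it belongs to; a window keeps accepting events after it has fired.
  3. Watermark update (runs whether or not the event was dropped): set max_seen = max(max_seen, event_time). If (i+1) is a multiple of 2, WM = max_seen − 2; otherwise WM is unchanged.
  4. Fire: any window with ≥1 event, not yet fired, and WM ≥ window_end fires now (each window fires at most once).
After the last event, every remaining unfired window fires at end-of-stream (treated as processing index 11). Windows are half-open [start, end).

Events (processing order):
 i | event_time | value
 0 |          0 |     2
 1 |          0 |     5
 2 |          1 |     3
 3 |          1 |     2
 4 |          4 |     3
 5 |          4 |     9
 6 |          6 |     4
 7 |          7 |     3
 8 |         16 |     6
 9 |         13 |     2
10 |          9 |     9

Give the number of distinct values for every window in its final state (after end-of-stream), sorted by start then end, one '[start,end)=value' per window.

i=0 t=0 v=2: → [0,6); WM=−∞
i=1 t=0 v=5: → [0,6); WM=-2
i=2 t=1 v=3: → [0,7); WM=-2
i=3 t=1 v=2: → [0,7); WM=-1
i=4 t=4 v=3: → [0,10); WM=-1
i=5 t=4 v=9: → [0,10); WM=2
i=6 t=6 v=4: → [0,12); WM=2
i=7 t=7 v=3: → [0,13); WM=5
i=8 t=16 v=6: → [16,22); WM=5
i=9 t=13 v=2: → [13,22); WM=14
i=10 t=9 v=9: DROP (t<14-2); WM=14

[0,13)=5 [13,22)=2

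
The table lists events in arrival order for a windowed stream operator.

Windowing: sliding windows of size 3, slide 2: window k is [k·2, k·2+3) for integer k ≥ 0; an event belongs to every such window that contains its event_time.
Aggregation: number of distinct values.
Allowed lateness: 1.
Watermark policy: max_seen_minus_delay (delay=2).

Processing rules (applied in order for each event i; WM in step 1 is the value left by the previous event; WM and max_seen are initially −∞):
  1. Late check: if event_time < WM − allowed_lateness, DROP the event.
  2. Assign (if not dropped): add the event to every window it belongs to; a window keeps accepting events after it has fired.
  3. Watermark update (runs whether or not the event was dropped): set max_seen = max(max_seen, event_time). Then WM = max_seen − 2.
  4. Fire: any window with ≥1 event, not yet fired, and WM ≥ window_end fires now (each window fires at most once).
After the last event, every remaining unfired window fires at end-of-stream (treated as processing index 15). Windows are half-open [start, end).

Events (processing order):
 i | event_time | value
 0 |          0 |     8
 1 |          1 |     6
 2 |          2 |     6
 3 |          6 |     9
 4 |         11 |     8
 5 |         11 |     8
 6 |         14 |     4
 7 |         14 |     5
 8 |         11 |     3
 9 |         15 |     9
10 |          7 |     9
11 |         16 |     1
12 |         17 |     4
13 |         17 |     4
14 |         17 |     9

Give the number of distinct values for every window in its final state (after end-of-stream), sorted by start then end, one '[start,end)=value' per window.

i=0 t=0 v=8: → [0,3); WM=-2
i=1 t=1 v=6: → [0,3); WM=-1
i=2 t=2 v=6: → [2,5),[0,3); WM=0
i=3 t=6 v=9: → [6,9),[4,7); WM=4; [0,3) fires=2
i=4 t=11 v=8: → [10,13); WM=9; [2,5) fires=1 [4,7) fires=1 [6,9) fires=1
i=5 t=11 v=8: → [10,13); WM=9
i=6 t=14 v=4: → [14,17),[12,15); WM=12
i=7 t=14 v=5: → [14,17),[12,15); WM=12
i=8 t=11 v=3: → [10,13); WM=12
i=9 t=15 v=9: → [14,17); WM=13; [10,13) fires=2
i=10 t=7 v=9: DROP (t<13-1); WM=13
i=11 t=16 v=1: → [16,19),[14,17); WM=14
i=12 t=17 v=4: → [16,19); WM=15; [12,15) fires=2
i=13 t=17 v=4: → [16,19); WM=15
i=14 t=17 v=9: → [16,19); WM=15

[0,3)=2 [2,5)=1 [4,7)=1 [6,9)=1 [10,13)=2 [12,15)=2 [14,17)=4 [16,19)=3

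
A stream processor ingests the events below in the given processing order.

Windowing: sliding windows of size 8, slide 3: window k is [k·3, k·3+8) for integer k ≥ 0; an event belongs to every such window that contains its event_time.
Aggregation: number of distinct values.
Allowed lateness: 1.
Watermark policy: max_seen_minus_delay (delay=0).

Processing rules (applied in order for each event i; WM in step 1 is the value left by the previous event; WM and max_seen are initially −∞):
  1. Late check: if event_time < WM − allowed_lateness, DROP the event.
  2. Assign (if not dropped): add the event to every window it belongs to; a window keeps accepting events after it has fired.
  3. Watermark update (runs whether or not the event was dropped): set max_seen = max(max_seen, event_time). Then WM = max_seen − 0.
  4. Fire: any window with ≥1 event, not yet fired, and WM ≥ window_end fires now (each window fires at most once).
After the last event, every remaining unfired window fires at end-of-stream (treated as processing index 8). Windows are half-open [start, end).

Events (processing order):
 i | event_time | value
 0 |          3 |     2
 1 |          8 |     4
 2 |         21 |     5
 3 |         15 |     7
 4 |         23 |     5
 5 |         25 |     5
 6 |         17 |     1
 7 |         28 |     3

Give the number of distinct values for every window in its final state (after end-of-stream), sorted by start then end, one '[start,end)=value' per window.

i=0 t=3 v=2: → [3,11),[0,8); WM=3
i=1 t=8 v=4: → [6,14),[3,11); WM=8; [0,8) fires=1
i=2 t=21 v=5: → [21,29),[18,26),[15,23); WM=21; [3,11) fires=2 [6,14) fires=1
i=3 t=15 v=7: DROP (t<21-1); WM=21
i=4 t=23 v=5: → [21,29),[18,26); WM=23; [15,23) fires=1
i=5 t=25 v=5: → [24,32),[21,29),[18,26); WM=25
i=6 t=17 v=1: DROP (t<25-1); WM=25
i=7 t=28 v=3: → [27,35),[24,32),[21,29); WM=28; [18,26) fires=1

[0,8)=1 [3,11)=2 [6,14)=1 [15,23)=1 [18,26)=1 [21,29)=2 [24,32)=2 [27,35)=1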